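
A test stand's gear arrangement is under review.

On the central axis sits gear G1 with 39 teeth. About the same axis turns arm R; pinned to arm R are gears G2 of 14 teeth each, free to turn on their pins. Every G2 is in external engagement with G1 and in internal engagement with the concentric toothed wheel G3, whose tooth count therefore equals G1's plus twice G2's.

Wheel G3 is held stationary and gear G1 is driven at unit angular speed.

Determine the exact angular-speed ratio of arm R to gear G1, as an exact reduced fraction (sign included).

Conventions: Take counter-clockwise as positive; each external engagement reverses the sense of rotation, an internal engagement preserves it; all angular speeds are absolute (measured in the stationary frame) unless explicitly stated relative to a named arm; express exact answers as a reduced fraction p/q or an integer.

class = planetary set [G3 = 39+2·14 = 67; Willis about the carrier]
ring teeth: 39 + 2·14 = 67
39(ω_sun−ω_arm) = −67(ω_ring−ω_arm),  ω_ring = 0, ω_sun = 1
39(1−ω_arm) = −67(0−ω_arm)  ⇒  106·ω_arm = 39  ⇒  ω_arm = 39/106
ω_out/ω_in = 39/106

39/106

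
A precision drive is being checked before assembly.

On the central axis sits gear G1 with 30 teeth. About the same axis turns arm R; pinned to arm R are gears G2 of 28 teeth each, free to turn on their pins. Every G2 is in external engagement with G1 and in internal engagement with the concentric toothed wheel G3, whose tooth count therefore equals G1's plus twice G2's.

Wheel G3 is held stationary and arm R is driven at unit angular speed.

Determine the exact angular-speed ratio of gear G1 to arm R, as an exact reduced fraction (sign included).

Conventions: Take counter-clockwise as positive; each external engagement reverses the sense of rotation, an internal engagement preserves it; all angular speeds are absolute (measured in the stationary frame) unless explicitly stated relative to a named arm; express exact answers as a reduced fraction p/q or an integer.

recognized (axles ride arm R): planetary set, 30/28/86 teeth
ring teeth: 30 + 2·28 = 86
30(ω_sun−ω_arm) = −86(ω_ring−ω_arm),  ω_ring = 0, ω_arm = 1
ω_sun = 1 − (86/30)(0−1) = 58/15
ω_out/ω_in = 58/15

58/15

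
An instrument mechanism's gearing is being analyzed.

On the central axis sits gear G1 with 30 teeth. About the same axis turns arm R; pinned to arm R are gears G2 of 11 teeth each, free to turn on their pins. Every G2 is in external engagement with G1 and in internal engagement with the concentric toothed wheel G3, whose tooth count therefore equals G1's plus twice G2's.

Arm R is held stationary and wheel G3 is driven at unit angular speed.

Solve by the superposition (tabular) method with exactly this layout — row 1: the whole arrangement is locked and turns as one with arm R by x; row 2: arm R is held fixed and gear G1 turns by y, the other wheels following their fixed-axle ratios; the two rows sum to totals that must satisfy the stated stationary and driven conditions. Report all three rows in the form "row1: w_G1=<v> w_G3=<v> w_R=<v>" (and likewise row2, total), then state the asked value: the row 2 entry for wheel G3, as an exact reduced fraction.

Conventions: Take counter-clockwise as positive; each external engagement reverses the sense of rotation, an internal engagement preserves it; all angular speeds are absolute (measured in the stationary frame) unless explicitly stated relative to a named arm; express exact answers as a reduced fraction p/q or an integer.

row1: w_G1=0 w_G3=0 w_R=0
row2: w_G1=-26/15 w_G3=1 w_R=0
total: w_G1=-26/15 w_G3=1 w_R=0
asked value: 1

recognized (axles ride arm R): planetary set, 30/11/52 teeth
row 1: whole set turns with the arm by x
superposition row 2 [arm held]: sun y, ring −(30/52)·y, arm 0
boundary: total ω_arm = x = 0 and total ω_ring = x − (30/52)·y = 1  ⇒  y = -26/15, x = 0
row 2 ring = −(30/52)·(-26/15) = 1
totals (row 1 + row 2): sun 0 + (-26/15) = -26/15, ring 0 + 1 = 1, arm 0 + 0 = 0
asked cell (row2, ring) = 1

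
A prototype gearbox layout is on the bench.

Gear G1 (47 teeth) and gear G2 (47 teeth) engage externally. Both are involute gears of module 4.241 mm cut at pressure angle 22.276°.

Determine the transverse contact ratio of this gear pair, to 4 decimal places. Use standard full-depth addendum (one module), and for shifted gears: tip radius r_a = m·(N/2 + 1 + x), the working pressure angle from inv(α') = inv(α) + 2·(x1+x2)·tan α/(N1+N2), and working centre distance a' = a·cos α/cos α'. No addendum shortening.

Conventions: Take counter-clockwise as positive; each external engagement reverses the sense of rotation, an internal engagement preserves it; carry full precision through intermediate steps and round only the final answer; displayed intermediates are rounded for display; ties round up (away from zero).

1.6353

recognized (one external pair, fixed centres): single-mesh tooth geometry, m = 4.241, N1 = 47, N2 = 47
base radii: r_b1 = 92.225472, r_b2 = 92.225472
tip radii: r_a1 = 103.904500, r_a2 = 103.904500
no profile shift: α' = α, a' = a
action lengths: √(r_a1²−r_b1²) = 47.860291, √(r_a2²−r_b2²) = 47.860291
base pitch p_b = π·m·cos α = 12.329143
CR = (47.860291 + 47.860291 − 199.327000·sin 22.27600°)/12.329143 = 1.635311
contact ratio ≈ 1.6353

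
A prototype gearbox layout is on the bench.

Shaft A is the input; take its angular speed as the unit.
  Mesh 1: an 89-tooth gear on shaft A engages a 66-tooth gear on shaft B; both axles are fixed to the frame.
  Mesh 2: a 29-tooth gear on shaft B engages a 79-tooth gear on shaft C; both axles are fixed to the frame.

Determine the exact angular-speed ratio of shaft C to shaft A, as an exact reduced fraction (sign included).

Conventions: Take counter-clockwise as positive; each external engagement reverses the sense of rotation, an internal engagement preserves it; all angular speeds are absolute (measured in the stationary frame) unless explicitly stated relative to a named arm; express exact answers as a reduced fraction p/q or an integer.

class = fixed-axis compound train [2 meshes; 2 ratios multiply, 2 sense flips]
mesh 1 [89T→66T]: running ratio 89/66, sense −
mesh 2 [29T→79T]: running ratio 2581/5214, sense +
ω_out/ω_in = 2581/5214

2581/5214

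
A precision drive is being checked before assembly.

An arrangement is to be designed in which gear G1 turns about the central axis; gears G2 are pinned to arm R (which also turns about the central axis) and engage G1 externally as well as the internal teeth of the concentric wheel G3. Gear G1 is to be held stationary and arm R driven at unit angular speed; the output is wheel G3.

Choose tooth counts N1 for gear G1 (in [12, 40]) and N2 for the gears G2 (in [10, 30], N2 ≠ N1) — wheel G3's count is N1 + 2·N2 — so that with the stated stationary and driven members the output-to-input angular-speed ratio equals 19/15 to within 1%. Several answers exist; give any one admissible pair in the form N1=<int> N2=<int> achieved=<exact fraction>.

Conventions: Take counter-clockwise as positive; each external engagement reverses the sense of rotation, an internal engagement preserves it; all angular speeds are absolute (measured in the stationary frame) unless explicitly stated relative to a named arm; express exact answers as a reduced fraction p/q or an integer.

N1=16 N2=22 achieved=19/15

class = planetary set [ratio 19/15 wanted; Willis about the carrier]
Willis with ω_sun = 0: ω_ring/ω_arm = (N1+N3)/N3; set equal to 19/15  ⇒  N3/N1 = 1/(19/15 − 1) = 15/4
N3 = N1 + 2·N2  ⇒  N2/N1 = (N3/N1 − 1)/2 = (15/4 − 1)/2 = 11/8
smallest multiple with N1 ≥ 12 and N2 ≥ 10: k = 2  ⇒  N1 = 2·8 = 16, N2 = 2·11 = 22 (N1 ≤ 40, N2 ≤ 30, N2 ≠ N1 ✓), N3 = 16 + 2·22 = 60
check: (N1+N3)/N3 with N1 = 16, N3 = 60 gives 19/15; |achieved − target| = 0 ≤ 19/1500 ✓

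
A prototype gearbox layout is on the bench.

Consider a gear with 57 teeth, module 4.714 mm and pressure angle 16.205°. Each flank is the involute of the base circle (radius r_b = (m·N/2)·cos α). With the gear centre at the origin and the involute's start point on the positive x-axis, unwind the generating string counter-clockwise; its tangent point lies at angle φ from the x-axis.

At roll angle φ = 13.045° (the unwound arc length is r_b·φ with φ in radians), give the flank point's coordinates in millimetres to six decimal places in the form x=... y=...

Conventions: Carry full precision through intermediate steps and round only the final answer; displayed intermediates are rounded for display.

x=132.311817 y=0.504914

class = single-mesh tooth geometry [base-circle involute, m = 4.714, 57T]
pitch radius r_p = m·N/2 = 4.714·57/2 = 134.349000
base radius r_b = r_p·cos α = 134.349000·cos 16.205° = 129.011225
roll angle φ = 13.045° = 0.22767820 rad
x = r_b·(cos φ + φ·sin φ) = 132.311817
y = r_b·(sin φ − φ·cos φ) = 0.504914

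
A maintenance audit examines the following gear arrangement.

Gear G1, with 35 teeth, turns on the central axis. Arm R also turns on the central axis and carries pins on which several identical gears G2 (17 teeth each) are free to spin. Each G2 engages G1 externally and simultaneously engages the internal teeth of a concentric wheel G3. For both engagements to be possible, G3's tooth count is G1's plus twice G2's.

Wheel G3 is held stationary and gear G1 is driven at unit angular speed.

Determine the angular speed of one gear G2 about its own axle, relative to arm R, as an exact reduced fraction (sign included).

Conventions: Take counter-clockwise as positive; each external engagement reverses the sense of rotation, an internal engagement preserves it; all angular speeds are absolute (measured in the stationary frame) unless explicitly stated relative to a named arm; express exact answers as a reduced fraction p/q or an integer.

-2415/1768

recognized (axles ride arm R): planetary set, 35/17/69 teeth
ring teeth: 35 + 2·17 = 69
35(ω_sun−ω_arm) = −69(ω_ring−ω_arm),  ω_ring = 0, ω_sun = 1
35(1−ω_arm) = −69(0−ω_arm)  ⇒  104·ω_arm = 35  ⇒  ω_arm = 35/104
sun–planet mesh: 35·(1−35/104) = −17·(ω_p−ω_arm)  ⇒  ω_p−ω_arm = -2415/1768
exact speed ratio = -2415/1768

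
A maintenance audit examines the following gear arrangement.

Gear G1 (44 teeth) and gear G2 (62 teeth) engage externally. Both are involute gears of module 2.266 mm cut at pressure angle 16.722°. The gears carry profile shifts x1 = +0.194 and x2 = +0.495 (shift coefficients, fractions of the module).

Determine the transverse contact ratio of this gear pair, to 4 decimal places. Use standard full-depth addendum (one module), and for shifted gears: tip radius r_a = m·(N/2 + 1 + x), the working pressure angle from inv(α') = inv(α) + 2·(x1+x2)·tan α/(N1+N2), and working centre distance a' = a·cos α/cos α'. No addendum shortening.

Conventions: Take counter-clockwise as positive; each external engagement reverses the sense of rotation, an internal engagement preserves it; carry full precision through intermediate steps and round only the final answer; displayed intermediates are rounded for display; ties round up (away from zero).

single-mesh involute tooth geometry (44T engaging 62T at module 2.266)
base radii: r_b1 = 47.743863, r_b2 = 67.275443
tip radii: r_a1 = 52.557604, r_a2 = 73.633670
inv(α') = inv(16.722°) + 2·(+0.194+0.495)·tan α/(44+62) = 0.01248463  ⇒  α' = 18.88794°
a' = a·cos α / cos α' = 120.0980·cos 16.722°/cos 18.88794° = 121.565159
action lengths: √(r_a1²−r_b1²) = 21.973286, √(r_a2²−r_b2²) = 29.932125
base pitch p_b = π·m·cos α = 6.817808
CR = (21.973286 + 29.932125 − 121.565159·sin 18.88794°)/6.817808 = 1.841143
contact ratio ≈ 1.8411

1.8411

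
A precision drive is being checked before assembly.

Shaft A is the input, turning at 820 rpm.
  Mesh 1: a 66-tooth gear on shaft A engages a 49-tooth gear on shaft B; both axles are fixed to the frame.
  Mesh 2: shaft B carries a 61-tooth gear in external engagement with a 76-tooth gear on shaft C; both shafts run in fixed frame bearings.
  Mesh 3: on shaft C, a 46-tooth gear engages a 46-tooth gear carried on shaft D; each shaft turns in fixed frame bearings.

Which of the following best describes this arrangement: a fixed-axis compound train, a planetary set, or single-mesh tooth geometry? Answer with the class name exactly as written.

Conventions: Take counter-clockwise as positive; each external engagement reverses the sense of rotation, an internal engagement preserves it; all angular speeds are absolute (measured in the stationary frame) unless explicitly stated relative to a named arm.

recognized (4 fixed axles, 3 meshes): fixed-axis compound train
classification: fixed-axis compound train

fixed-axis compound train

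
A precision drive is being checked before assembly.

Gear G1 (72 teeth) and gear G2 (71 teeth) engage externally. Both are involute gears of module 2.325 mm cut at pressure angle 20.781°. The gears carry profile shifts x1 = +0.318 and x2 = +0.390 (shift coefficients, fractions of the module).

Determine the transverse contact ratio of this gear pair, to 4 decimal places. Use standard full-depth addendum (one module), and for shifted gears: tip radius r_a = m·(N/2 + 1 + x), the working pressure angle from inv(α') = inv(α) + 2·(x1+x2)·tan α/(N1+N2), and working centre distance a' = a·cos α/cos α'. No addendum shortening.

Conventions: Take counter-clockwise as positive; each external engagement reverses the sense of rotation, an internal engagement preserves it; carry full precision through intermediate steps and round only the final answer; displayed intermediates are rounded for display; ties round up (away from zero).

recognized (one external pair, fixed centres): single-mesh tooth geometry, m = 2.325, N1 = 72, N2 = 71
base radii: r_b1 = 78.254761, r_b2 = 77.167889
tip radii: r_a1 = 86.764350, r_a2 = 85.769250
inv(α') = inv(20.781°) + 2·(+0.318+0.390)·tan α/(72+71) = 0.02054578  ⇒  α' = 22.17121°
a' = a·cos α / cos α' = 166.2375·cos 20.781°/cos 22.17121° = 167.832098
action lengths: √(r_a1²−r_b1²) = 37.473254, √(r_a2²−r_b2²) = 37.436360
base pitch p_b = π·m·cos α = 6.829016
CR = (37.473254 + 37.436360 − 167.832098·sin 22.17121°)/6.829016 = 1.694812
contact ratio ≈ 1.6948

1.6948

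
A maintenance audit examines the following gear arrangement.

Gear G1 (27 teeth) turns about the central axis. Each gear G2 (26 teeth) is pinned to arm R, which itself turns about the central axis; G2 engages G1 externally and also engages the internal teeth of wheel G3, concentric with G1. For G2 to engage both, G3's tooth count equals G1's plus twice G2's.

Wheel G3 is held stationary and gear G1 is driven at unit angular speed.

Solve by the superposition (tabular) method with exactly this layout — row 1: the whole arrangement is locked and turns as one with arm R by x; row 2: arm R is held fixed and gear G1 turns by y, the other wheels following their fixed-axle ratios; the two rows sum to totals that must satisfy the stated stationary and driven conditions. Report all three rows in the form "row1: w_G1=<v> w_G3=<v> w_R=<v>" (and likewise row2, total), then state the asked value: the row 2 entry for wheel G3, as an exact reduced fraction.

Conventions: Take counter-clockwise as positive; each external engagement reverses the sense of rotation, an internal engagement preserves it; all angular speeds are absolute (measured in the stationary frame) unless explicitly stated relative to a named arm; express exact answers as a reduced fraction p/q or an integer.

class = planetary set [G3 = 27+2·26 = 79; Willis about the carrier]
row 1: whole set turns with the arm by x
superposition row 2 [arm held]: sun y, ring −(27/79)·y, arm 0
boundary: total ω_ring = x − (27/79)·y = 0 and total ω_sun = x + y = 1  ⇒  y = 79/106, x = 27/106
row 2 ring = −(27/79)·79/106 = -27/106
totals (row 1 + row 2): sun 27/106 + 79/106 = 1, ring 27/106 + (-27/106) = 0, arm 27/106 + 0 = 27/106
asked cell (row2, ring) = -27/106

row1: w_G1=27/106 w_G3=27/106 w_R=27/106
row2: w_G1=79/106 w_G3=-27/106 w_R=0
total: w_G1=1 w_G3=0 w_R=27/106
asked value: -27/106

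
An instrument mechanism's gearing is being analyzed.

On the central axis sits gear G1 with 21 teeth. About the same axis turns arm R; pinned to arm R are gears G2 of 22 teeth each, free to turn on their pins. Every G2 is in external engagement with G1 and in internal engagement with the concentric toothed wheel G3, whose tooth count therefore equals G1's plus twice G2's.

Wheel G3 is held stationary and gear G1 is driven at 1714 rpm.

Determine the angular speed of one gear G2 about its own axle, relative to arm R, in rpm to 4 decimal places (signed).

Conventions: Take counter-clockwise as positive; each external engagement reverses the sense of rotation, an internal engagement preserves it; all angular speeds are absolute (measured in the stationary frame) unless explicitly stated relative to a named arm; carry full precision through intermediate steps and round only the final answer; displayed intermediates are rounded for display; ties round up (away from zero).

recognized (axles ride arm R): planetary set, 21/22/65 teeth
normalise by the input: solve with ω_sun = 1, then scale by 1714 rpm
ring teeth: 21 + 2·22 = 65
21(ω_sun−ω_arm) = −65(ω_ring−ω_arm),  ω_ring = 0, ω_sun = 1
21(1−ω_arm) = −65(0−ω_arm)  ⇒  86·ω_arm = 21  ⇒  ω_arm = 21/86
sun–planet mesh: 21·(1−21/86) = −22·(ω_p−ω_arm)  ⇒  ω_p−ω_arm = -1365/1892
scale: ω_p−ω_arm = -1365/1892 × 1714 rpm = -1236.5803 rpm

-1236.5803 rpm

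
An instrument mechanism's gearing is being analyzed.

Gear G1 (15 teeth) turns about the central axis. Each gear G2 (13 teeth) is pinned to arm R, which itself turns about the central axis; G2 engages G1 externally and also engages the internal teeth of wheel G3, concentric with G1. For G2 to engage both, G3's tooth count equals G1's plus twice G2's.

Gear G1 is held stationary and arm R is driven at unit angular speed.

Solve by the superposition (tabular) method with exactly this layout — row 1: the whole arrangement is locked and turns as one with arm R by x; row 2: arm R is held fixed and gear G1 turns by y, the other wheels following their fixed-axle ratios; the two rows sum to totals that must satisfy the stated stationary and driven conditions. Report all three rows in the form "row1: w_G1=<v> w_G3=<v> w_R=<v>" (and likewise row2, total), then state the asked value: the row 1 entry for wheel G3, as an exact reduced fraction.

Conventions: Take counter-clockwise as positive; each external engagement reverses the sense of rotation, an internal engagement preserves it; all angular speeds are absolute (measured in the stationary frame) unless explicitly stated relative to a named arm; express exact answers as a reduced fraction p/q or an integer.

class = planetary set [G3 = 15+2·13 = 41; Willis about the carrier]
row 1: whole set turns with the arm by x
row 2 — arm fixed, fixed-axis ratios: sun y, ring −(15/41)·y, arm 0
boundary: total ω_sun = x + y = 0 and total ω_arm = x = 1  ⇒  y = -1, x = 1
row 2 ring = −(15/41)·(-1) = 15/41
totals (row 1 + row 2): sun 1 + (-1) = 0, ring 1 + 15/41 = 56/41, arm 1 + 0 = 1
asked cell (row1, ring) = 1

row1: w_G1=1 w_G3=1 w_R=1
row2: w_G1=-1 w_G3=15/41 w_R=0
total: w_G1=0 w_G3=56/41 w_R=1
asked value: 1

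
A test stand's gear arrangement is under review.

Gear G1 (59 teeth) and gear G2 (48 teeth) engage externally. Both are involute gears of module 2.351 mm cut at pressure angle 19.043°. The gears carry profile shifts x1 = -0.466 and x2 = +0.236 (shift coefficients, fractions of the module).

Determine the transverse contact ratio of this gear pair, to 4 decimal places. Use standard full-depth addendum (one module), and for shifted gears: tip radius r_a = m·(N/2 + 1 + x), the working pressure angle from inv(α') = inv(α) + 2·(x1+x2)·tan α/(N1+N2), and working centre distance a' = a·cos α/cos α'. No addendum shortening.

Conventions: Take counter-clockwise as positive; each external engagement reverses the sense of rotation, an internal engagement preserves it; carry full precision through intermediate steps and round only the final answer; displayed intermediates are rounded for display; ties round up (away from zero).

topology: single-mesh involute geometry — m = 2.351, 59T/48T pair
base radii: r_b1 = 65.559004, r_b2 = 53.336139
tip radii: r_a1 = 70.609934, r_a2 = 59.329836
inv(α') = inv(19.043°) + 2·(-0.466+0.236)·tan α/(59+48) = 0.01132036  ⇒  α' = 18.29855°
a' = a·cos α / cos α' = 125.7785·cos 19.043°/cos 18.29855° = 125.227465
action lengths: √(r_a1²−r_b1²) = 26.225556, √(r_a2²−r_b2²) = 25.986261
base pitch p_b = π·m·cos α = 6.981684
CR = (26.225556 + 25.986261 − 125.227465·sin 18.29855°)/6.981684 = 1.846883
contact ratio ≈ 1.8469

1.8469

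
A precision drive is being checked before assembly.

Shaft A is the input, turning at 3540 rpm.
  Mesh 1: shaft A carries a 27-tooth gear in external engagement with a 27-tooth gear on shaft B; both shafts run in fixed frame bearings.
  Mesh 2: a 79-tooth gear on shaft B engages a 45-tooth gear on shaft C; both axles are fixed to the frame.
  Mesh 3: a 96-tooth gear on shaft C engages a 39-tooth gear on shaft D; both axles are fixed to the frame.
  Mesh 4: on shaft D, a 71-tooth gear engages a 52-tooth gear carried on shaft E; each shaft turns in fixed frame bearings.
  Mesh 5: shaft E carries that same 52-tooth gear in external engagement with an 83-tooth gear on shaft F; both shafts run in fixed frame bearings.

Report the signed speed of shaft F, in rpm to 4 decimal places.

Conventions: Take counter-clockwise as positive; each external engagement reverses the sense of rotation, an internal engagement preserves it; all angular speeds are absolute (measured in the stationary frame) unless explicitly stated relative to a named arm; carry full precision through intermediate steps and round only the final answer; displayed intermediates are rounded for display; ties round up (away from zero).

recognized (6 fixed axles, 5 meshes): fixed-axis compound train
mesh 1 [27T→27T]: ω = 3540.0000×27/27 = 3540.0000 rpm, sense flips to −
mesh 2 [79T→45T]: ω = 3540.0000×79/45 = 6214.6667 rpm, sense flips to +
mesh 3 [96T→39T]: ω = 6214.6667×96/39 = 15297.6410 rpm, sense flips to −
mesh 4 [71T→52T]: ω = 15297.6410×71/52 = 20887.1637 rpm, sense flips to +
mesh 5 [52T→83T]: ω = 20887.1637×52/83 = 13085.9339 rpm, sense flips to −
signed output speed = -13085.9339 rpm

-13085.9339 rpm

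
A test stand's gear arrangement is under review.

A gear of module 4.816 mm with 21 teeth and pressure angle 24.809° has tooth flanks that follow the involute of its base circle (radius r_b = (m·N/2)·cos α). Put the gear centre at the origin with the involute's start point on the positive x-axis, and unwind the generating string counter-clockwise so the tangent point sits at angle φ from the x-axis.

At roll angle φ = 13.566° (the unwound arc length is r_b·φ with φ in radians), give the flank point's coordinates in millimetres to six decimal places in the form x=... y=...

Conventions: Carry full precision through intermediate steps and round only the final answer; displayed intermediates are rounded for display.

topology: single-mesh involute geometry — m = 4.816, N = 21
pitch radius r_p = m·N/2 = 4.816·21/2 = 50.568000
base radius r_b = r_p·cos α = 50.568000·cos 24.809° = 45.901159
roll angle φ = 13.566° = 0.23677137 rad
x = r_b·(cos φ + φ·sin φ) = 47.169808
y = r_b·(sin φ − φ·cos φ) = 0.201954

x=47.169808 y=0.201954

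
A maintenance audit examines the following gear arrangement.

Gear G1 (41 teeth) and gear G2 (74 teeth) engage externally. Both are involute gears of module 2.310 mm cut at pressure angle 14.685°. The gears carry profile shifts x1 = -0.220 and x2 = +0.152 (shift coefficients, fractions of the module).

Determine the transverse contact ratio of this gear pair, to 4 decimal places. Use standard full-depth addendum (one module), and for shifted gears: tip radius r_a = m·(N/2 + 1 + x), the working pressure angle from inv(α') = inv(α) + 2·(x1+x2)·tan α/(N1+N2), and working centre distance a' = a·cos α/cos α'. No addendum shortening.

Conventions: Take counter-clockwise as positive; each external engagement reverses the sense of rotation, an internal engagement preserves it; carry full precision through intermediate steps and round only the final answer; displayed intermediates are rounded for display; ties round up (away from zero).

2.1811

topology: single-mesh involute geometry — m = 2.310, 41T/74T pair
base radii: r_b1 = 45.808109, r_b2 = 82.678050
tip radii: r_a1 = 49.156800, r_a2 = 88.131120
inv(α') = inv(14.685°) + 2·(-0.220+0.152)·tan α/(41+74) = 0.00545377  ⇒  α' = 14.42154°
a' = a·cos α / cos α' = 132.8250·cos 14.685°/cos 14.42154° = 132.666534
action lengths: √(r_a1²−r_b1²) = 17.832783, √(r_a2²−r_b2²) = 30.519409
base pitch p_b = π·m·cos α = 7.020020
CR = (17.832783 + 30.519409 − 132.666534·sin 14.42154°)/7.020020 = 2.181057
contact ratio ≈ 2.1811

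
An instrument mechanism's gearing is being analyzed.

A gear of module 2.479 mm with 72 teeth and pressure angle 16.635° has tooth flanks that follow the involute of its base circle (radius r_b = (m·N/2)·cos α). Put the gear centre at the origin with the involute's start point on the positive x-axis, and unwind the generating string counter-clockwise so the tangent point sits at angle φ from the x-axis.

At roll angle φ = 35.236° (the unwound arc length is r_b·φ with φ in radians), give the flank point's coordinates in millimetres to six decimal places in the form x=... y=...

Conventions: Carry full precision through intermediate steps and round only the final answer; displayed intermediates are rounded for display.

x=100.181858 y=6.382153

single-mesh involute tooth geometry (72T wheel at module 2.479)
pitch radius r_p = m·N/2 = 2.479·72/2 = 89.244000
base radius r_b = r_p·cos α = 89.244000·cos 16.635° = 85.508949
roll angle φ = 35.236° = 0.61498422 rad
x = r_b·(cos φ + φ·sin φ) = 100.181858
y = r_b·(sin φ − φ·cos φ) = 6.382153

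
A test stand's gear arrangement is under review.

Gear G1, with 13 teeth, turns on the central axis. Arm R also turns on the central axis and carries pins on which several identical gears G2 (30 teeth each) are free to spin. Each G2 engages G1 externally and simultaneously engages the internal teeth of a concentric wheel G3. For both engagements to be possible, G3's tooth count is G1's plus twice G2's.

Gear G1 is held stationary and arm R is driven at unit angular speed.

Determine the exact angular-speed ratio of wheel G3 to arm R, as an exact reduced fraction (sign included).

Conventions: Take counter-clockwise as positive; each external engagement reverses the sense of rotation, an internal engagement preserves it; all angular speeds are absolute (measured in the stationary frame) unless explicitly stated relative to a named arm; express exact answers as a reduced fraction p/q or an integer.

recognized (axles ride arm R): planetary set, 13/30/73 teeth
ring teeth: 13 + 2·30 = 73
13(ω_sun−ω_arm) = −73(ω_ring−ω_arm),  ω_sun = 0, ω_arm = 1
ω_ring = 1 − (13/73)(0−1) = 86/73
ω_out/ω_in = 86/73

86/73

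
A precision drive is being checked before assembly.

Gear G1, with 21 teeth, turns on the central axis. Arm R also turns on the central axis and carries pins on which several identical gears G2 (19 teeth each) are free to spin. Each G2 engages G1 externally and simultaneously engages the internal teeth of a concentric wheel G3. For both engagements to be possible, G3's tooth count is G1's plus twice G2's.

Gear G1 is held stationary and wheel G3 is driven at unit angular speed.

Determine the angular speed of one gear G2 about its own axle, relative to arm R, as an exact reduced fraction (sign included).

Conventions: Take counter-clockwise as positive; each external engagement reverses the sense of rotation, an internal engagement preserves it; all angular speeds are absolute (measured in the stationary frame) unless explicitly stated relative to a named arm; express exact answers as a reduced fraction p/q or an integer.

1239/1520

topology: planetary set — G1 21T / G2 19T / G3 59T, arm = carrier (Willis)
ring teeth: 21 + 2·19 = 59
21(ω_sun−ω_arm) = −59(ω_ring−ω_arm),  ω_sun = 0, ω_ring = 1
21(0−ω_arm) = −59(1−ω_arm)  ⇒  80·ω_arm = 59  ⇒  ω_arm = 59/80
sun–planet mesh: 21·(0−59/80) = −19·(ω_p−ω_arm)  ⇒  ω_p−ω_arm = 1239/1520
exact speed ratio = 1239/1520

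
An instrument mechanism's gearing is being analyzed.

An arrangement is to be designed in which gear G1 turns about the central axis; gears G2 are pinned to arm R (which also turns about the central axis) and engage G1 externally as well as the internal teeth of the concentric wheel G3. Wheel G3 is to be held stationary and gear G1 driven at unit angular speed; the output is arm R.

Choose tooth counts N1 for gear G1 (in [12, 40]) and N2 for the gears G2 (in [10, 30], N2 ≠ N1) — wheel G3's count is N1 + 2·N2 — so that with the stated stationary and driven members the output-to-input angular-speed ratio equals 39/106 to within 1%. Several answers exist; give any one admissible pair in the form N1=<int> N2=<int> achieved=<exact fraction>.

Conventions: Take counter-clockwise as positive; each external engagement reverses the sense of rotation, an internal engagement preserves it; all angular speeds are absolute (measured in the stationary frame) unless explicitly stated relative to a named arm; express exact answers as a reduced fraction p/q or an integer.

N1=39 N2=14 achieved=39/106

topology: planetary set — design target 39/106, arm = carrier (Willis)
Willis with ω_ring = 0: ω_arm/ω_sun = N1/(N1+N3); set equal to 39/106  ⇒  N3/N1 = 1/(39/106) − 1 = 67/39
N3 = N1 + 2·N2  ⇒  N2/N1 = (N3/N1 − 1)/2 = (67/39 − 1)/2 = 14/39
smallest multiple with N1 ≥ 12 and N2 ≥ 10: k = 1  ⇒  N1 = 1·39 = 39, N2 = 1·14 = 14 (N1 ≤ 40, N2 ≤ 30, N2 ≠ N1 ✓), N3 = 39 + 2·14 = 67
check: N1/(N1+N3) with N1 = 39, N3 = 67 gives 39/106; |achieved − target| = 0 ≤ 39/10600 ✓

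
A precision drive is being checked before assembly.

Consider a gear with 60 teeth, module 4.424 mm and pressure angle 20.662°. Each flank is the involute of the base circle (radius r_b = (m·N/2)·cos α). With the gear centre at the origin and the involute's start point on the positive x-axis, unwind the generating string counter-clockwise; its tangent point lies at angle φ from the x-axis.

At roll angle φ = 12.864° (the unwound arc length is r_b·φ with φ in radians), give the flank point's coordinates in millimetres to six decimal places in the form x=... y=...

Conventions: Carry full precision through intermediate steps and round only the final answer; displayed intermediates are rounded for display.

topology: single-mesh involute geometry — m = 4.424, N = 60
pitch radius r_p = m·N/2 = 4.424·60/2 = 132.720000
base radius r_b = r_p·cos α = 132.720000·cos 20.662° = 124.183218
roll angle φ = 12.864° = 0.22451915 rad
x = r_b·(cos φ + φ·sin φ) = 127.273851
y = r_b·(sin φ − φ·cos φ) = 0.466134

x=127.273851 y=0.466134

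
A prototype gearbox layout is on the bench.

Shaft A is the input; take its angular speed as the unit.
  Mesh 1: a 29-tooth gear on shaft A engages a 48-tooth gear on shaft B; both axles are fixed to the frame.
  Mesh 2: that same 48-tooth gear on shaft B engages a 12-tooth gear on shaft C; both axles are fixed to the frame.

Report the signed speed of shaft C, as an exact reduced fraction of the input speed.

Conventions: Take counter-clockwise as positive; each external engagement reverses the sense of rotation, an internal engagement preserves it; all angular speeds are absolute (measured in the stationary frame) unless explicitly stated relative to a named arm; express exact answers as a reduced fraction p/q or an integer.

2-mesh fixed-axis compound train (all bearings frame-fixed)
mesh 1 [29T→48T]: |ω|/ω_in = 1×29/48 = 29/48, sense flips to −
mesh 2 [48T→12T]: |ω|/ω_in = (29/48)×48/12 = 29/12, sense flips to +
signed output speed (× input speed) = 29/12

29/12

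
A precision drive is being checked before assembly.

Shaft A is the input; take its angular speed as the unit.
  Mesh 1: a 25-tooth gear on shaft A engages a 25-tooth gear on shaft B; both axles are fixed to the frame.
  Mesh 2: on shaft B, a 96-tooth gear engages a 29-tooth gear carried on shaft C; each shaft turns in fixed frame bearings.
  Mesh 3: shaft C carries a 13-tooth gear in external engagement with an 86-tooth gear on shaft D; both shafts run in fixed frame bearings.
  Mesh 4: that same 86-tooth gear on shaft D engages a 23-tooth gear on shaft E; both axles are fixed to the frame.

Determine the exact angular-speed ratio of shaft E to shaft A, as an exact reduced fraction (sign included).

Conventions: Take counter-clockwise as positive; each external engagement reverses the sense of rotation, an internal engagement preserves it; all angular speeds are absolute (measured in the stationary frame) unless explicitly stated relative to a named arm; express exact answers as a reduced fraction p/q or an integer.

1248/667

class = fixed-axis compound train [4 meshes; 4 ratios multiply, 4 sense flips]
mesh 1 [25T→25T]: running ratio 1, sense −
mesh 2 [96T→29T]: running ratio 96/29, sense +
mesh 3 [13T→86T]: running ratio 624/1247, sense −
mesh 4 [86T→23T]: running ratio 1248/667, sense +
ω_out/ω_in = 1248/667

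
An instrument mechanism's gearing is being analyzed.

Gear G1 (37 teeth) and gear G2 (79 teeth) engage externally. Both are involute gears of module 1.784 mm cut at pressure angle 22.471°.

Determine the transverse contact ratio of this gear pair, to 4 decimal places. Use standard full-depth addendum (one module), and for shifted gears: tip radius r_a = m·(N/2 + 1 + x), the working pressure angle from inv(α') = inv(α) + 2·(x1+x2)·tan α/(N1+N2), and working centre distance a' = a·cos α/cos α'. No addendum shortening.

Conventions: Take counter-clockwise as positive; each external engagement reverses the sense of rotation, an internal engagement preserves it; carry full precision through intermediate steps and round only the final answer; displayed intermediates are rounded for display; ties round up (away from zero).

1.6398

recognized (one external pair, fixed centres): single-mesh tooth geometry, m = 1.784, N1 = 37, N2 = 79
base radii: r_b1 = 30.498109, r_b2 = 65.117584
tip radii: r_a1 = 34.788000, r_a2 = 72.252000
no profile shift: α' = α, a' = a
action lengths: √(r_a1²−r_b1²) = 16.735301, √(r_a2²−r_b2²) = 31.305779
base pitch p_b = π·m·cos α = 5.179061
CR = (16.735301 + 31.305779 − 103.472000·sin 22.47100°)/5.179061 = 1.639766
contact ratio ≈ 1.6398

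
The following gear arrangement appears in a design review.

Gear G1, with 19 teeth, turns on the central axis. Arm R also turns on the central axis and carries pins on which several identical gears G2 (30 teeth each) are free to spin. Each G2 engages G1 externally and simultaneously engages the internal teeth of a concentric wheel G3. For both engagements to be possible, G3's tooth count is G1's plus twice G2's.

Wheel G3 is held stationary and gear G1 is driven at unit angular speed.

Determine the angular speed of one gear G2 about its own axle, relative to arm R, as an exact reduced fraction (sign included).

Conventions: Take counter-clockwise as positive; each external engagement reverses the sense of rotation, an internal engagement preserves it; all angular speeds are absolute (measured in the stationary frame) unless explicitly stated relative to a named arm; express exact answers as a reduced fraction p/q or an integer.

-1501/2940

topology: planetary set — G1 19T / G2 30T / G3 79T, arm = carrier (Willis)
ring teeth: 19 + 2·30 = 79
19(ω_sun−ω_arm) = −79(ω_ring−ω_arm),  ω_ring = 0, ω_sun = 1
19(1−ω_arm) = −79(0−ω_arm)  ⇒  98·ω_arm = 19  ⇒  ω_arm = 19/98
sun–planet mesh: 19·(1−19/98) = −30·(ω_p−ω_arm)  ⇒  ω_p−ω_arm = -1501/2940
exact speed ratio = -1501/2940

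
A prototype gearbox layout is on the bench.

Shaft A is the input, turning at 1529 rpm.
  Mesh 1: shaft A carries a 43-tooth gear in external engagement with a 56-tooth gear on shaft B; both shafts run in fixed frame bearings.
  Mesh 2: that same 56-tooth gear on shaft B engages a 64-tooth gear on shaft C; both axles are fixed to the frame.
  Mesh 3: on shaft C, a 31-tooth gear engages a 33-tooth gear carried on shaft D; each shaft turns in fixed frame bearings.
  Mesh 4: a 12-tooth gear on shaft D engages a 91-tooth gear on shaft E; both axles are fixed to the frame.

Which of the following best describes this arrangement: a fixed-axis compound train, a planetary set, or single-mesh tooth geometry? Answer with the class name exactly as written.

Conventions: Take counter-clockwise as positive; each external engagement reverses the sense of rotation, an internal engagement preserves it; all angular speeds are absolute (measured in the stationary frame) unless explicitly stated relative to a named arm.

fixed-axis compound train

recognized (5 fixed axles, 4 meshes): fixed-axis compound train
classification: fixed-axis compound train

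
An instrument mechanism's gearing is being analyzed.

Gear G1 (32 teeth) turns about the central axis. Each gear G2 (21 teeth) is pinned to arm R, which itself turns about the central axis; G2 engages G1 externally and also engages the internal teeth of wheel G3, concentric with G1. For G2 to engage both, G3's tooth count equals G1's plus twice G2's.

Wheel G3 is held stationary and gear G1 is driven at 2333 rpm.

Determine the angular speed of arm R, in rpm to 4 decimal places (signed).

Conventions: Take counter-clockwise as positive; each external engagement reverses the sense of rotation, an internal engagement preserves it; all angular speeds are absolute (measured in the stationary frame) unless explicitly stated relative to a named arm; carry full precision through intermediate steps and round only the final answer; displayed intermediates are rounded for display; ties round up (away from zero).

+704.3019 rpm

class = planetary set [G3 = 32+2·21 = 74; Willis about the carrier]
normalise by the input: solve with ω_sun = 1, then scale by 2333 rpm
ring teeth: 32 + 2·21 = 74
32(ω_sun−ω_arm) = −74(ω_ring−ω_arm),  ω_ring = 0, ω_sun = 1
32(1−ω_arm) = −74(0−ω_arm)  ⇒  106·ω_arm = 32  ⇒  ω_arm = 16/53
scale: ω_arm = 16/53 × 2333 rpm = +704.3019 rpm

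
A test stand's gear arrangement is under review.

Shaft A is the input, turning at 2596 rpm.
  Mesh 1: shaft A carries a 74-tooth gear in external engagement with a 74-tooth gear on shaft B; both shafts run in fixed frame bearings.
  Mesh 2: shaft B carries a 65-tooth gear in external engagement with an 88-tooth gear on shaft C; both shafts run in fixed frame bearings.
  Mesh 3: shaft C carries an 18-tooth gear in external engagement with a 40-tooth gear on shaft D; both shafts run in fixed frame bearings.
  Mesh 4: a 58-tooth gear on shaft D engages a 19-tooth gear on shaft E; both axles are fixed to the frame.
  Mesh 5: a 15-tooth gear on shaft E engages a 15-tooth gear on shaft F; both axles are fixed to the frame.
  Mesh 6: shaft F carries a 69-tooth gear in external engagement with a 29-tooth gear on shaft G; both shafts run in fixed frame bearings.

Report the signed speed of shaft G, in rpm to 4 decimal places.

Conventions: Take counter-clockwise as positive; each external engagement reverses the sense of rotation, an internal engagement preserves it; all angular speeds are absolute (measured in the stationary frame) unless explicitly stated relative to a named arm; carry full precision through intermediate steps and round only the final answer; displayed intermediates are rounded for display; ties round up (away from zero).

class = fixed-axis compound train [6 meshes; 6 ratios multiply, 6 sense flips]
mesh 1 [74T→74T]: ω = 2596.0000×74/74 = 2596.0000 rpm, sense flips to −
mesh 2 [65T→88T]: ω = 2596.0000×65/88 = 1917.5000 rpm, sense flips to +
mesh 3 [18T→40T]: ω = 1917.5000×18/40 = 862.8750 rpm, sense flips to −
mesh 4 [58T→19T]: ω = 862.8750×58/19 = 2634.0395 rpm, sense flips to +
mesh 5 [15T→15T]: ω = 2634.0395×15/15 = 2634.0395 rpm, sense flips to −
mesh 6 [69T→29T]: ω = 2634.0395×69/29 = 6267.1974 rpm, sense flips to +
signed output speed = +6267.1974 rpm

+6267.1974 rpm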